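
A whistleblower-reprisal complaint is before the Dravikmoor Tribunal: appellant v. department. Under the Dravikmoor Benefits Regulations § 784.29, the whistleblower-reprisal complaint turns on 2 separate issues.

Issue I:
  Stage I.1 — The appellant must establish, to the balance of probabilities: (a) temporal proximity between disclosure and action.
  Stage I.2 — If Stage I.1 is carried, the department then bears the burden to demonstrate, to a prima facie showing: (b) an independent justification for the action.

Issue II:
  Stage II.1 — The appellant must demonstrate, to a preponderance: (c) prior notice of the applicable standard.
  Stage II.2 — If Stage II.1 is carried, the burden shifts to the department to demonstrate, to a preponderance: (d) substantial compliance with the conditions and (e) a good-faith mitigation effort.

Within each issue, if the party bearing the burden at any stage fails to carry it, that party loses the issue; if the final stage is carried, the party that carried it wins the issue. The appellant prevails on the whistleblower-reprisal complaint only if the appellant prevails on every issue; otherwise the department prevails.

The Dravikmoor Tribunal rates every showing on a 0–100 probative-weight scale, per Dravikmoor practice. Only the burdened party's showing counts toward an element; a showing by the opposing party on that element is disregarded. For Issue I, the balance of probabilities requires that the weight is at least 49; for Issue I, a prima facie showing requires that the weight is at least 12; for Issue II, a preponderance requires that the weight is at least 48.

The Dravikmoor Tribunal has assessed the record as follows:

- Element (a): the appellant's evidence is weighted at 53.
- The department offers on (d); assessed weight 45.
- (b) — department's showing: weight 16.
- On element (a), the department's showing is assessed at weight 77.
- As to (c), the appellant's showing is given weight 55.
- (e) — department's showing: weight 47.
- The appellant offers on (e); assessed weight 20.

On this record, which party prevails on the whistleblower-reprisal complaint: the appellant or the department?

department

— Issue I —
At Stage I.1 the appellant must meet the balance of probabilities (weight is at least 49): on (a) the weight is 53 (the department's 77 is given no effect), ≥ 49, so (a) meets the standard.
  Stage I.1 is satisfied; the onus moves to the department.
At Stage I.2 the department must meet a prima facie showing (weight is at least 12): on (b) the weight is 16, ≥ 12, so (b) meets the standard.
  The department carries the last stage.
All stages carried — the department prevails on this issue.
— Issue II —
At Stage II.1 the appellant must meet a preponderance (weight is at least 48): on (c) the weight is 55, ≥ 48, so (c) meets the standard.
  Stage II.1 carried; the burden shifts to the department.
At Stage II.2 the department must meet a preponderance (weight is at least 48): on (d) the weight is 45, which does not reach 48, so (d) does not meet the standard; on (e) the weight is 47 (the appellant's 20 is given no effect), which does not reach 48, so (e) does not meet the standard.
  Not every element is met, so the department fails to carry Stage II.2.
So the appellant prevails on this issue.
Per-issue: Issue I → department; Issue II → appellant. The appellant must prevail on every issue; overall, the department prevails.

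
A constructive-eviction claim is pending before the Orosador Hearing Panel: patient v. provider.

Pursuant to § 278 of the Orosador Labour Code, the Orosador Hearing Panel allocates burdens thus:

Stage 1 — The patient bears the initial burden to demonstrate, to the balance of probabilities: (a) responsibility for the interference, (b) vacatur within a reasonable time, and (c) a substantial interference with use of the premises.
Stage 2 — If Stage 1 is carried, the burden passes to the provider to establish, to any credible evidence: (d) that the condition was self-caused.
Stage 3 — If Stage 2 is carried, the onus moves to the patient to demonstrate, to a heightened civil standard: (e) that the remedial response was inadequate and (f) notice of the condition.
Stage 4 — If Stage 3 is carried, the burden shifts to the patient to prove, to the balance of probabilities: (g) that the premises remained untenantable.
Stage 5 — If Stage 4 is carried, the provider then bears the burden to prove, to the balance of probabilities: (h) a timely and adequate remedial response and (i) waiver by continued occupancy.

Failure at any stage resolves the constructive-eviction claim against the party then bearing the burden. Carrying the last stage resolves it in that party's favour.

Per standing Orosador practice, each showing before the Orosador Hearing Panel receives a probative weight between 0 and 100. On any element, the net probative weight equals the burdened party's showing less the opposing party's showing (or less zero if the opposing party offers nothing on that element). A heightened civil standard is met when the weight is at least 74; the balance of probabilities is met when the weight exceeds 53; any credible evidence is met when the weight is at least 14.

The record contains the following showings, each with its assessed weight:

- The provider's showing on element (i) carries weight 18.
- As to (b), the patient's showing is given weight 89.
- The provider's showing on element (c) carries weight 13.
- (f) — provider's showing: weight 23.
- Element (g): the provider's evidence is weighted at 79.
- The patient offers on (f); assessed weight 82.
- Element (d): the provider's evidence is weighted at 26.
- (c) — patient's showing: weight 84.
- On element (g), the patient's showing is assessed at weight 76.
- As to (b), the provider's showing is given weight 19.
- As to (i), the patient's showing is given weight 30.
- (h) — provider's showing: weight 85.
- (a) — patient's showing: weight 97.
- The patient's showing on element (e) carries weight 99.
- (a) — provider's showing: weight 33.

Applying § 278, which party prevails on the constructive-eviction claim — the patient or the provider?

Stage 1 (patient, the balance of probabilities, weight exceeds 53): (a) net 97−33=64 > 53 — meets; (b) net 89−19=70 > 53 — meets; (c) net 84−13=71 > 53 — meets.
  Stage 1 carried; the burden shifts to the provider.
Stage 2 (provider, any credible evidence, weight is at least 14): (d) 26 ≥ 14 — meets.
  All elements met. The burden passes to the patient.
Stage 3 (patient, a heightened civil standard, weight is at least 74): (e) 99 ≥ 74 — meets; (f) net 82−23=59 < 74 — fails.
  Not every element is met, so the patient fails to carry Stage 3.
So the provider prevails.

provider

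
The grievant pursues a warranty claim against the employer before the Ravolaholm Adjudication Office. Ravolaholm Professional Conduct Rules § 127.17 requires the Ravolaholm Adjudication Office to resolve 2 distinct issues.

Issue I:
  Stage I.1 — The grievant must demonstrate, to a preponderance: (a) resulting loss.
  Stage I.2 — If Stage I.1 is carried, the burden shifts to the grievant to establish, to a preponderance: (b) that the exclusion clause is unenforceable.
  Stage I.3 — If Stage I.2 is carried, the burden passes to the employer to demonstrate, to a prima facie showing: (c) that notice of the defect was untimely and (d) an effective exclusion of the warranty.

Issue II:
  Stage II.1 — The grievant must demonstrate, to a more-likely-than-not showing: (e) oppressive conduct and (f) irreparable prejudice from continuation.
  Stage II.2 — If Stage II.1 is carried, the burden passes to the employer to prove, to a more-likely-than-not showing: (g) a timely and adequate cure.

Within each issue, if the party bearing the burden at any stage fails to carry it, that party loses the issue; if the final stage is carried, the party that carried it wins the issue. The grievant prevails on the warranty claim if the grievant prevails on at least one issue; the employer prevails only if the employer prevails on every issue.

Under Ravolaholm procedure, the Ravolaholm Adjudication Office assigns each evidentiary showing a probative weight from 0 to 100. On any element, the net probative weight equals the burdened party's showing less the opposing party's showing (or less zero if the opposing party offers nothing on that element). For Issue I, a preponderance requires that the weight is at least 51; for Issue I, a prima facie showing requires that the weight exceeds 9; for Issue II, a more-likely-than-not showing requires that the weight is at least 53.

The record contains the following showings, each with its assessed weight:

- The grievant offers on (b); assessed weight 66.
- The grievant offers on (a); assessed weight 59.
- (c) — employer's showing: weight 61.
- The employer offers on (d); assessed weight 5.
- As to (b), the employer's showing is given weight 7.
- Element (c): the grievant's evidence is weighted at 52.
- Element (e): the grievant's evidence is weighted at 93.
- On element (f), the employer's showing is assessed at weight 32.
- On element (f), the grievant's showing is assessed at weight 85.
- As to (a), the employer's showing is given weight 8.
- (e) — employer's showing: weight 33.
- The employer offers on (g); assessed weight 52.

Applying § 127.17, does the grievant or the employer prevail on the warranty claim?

grievant

— Issue I —
Stage I.1 — burden on grievant; standard: a preponderance (weight is at least 51).
    (a): 59 − 8 = 51 ≥ 51 [met]
  Stage I.1 is satisfied; the grievant continues to bear the burden.
Stage I.2 — burden on grievant; standard: a preponderance (weight is at least 51).
    (b): 66 − 7 = 59 ≥ 51 [met]
  The grievant carries Stage I.2; the employer now bears the burden.
Stage I.3 — burden on employer; standard: a prima facie showing (weight exceeds 9).
    (c): 61 − 52 = 9 ≤ 9 [not met]
    (d): 5 ≤ 9 [not met]
  Stage I.3 not carried; the employer fails its burden.
The analysis ends at Stage I.3; the grievant prevails on this issue.
— Issue II —
Stage II.1 (grievant, a more-likely-than-not showing, weight is at least 53): (e) net 93−33=60 ≥ 53 — meets; (f) net 85−32=53 ≥ 53 — meets.
  All elements met. The burden passes to the employer.
Stage II.2 (employer, a more-likely-than-not showing, weight is at least 53): (g) 52 < 53 — fails.
  Not every element is met, so the employer fails to carry Stage II.2.
So the grievant prevails on this issue.
Per-issue: Issue I → grievant; Issue II → grievant. The grievant must prevail on at least one issue; overall, the grievant prevails.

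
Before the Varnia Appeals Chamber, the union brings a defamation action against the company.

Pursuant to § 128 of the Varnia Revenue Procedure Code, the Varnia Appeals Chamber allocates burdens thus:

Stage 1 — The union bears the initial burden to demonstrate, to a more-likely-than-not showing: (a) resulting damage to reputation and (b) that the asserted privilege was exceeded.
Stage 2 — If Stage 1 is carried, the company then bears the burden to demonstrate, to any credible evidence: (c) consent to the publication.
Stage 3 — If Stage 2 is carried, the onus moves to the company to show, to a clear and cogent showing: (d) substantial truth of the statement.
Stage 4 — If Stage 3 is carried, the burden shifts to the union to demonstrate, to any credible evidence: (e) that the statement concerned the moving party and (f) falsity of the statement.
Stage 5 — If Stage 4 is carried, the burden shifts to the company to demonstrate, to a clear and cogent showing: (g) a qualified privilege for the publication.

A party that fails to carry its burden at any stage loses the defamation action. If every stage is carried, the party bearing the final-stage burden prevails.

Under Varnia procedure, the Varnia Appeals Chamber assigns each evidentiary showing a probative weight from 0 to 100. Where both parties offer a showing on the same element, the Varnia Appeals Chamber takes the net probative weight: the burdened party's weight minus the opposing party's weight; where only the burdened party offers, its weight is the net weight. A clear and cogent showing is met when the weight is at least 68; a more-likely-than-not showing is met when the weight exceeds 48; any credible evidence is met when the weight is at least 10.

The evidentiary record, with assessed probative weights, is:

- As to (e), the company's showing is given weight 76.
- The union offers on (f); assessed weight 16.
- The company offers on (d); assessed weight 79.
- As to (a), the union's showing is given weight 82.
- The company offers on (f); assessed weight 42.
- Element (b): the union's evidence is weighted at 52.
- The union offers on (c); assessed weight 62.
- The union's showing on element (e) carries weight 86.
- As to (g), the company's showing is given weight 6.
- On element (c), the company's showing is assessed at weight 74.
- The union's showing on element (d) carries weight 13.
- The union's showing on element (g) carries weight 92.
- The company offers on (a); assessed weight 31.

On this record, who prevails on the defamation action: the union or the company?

union

Stage 1 (union, a more-likely-than-not showing, weight exceeds 48): (a) net 82−31=51 > 48 — meets; (b) 52 > 48 — meets.
  All elements met. The burden passes to the company.
Stage 2 (company, any credible evidence, weight is at least 10): (c) net 74−62=12 ≥ 10 — meets.
  Stage 2 carried; the burden remains with the company.
Stage 3 (company, a clear and cogent showing, weight is at least 68): (d) net 79−13=66 < 68 — fails.
  Not every element is met, so the company fails to carry Stage 3.
So the union prevails.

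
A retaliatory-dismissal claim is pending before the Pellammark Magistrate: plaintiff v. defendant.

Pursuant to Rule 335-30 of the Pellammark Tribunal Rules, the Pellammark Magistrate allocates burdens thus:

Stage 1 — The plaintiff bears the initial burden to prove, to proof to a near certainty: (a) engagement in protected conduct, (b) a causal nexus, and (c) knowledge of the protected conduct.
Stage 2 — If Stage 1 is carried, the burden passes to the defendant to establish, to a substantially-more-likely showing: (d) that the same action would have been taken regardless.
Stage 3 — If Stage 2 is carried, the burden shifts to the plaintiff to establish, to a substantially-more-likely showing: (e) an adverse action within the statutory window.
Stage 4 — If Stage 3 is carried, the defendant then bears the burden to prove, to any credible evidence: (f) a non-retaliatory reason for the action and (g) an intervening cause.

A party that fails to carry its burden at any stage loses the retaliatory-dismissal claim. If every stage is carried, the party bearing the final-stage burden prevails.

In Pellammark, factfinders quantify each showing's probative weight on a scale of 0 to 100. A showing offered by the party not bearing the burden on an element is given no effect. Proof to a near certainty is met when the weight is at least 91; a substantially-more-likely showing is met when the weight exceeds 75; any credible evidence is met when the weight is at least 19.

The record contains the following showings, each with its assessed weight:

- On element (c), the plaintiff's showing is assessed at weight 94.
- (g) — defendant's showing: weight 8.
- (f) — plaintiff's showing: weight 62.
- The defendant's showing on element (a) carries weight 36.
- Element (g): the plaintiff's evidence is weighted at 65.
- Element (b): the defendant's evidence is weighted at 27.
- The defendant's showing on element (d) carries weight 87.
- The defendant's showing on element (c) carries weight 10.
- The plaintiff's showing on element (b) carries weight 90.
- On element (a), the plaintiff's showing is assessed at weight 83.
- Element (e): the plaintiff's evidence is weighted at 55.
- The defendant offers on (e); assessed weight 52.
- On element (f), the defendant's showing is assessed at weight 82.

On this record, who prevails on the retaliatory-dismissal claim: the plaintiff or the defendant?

defendant

At Stage 1 the plaintiff must meet proof to a near certainty (weight is at least 91): on (a) the weight is 83 (the defendant's 36 is given no effect), < 91, so (a) does not meet the standard; on (b) the weight is 90 (the defendant's 27 is given no effect), < 91, so (b) does not meet the standard; on (c) the weight is 94 (the defendant's 10 is given no effect), which does reach 91, so (c) meets the standard.
  The plaintiff does not carry Stage 1.
The analysis ends at Stage 1; the defendant prevails.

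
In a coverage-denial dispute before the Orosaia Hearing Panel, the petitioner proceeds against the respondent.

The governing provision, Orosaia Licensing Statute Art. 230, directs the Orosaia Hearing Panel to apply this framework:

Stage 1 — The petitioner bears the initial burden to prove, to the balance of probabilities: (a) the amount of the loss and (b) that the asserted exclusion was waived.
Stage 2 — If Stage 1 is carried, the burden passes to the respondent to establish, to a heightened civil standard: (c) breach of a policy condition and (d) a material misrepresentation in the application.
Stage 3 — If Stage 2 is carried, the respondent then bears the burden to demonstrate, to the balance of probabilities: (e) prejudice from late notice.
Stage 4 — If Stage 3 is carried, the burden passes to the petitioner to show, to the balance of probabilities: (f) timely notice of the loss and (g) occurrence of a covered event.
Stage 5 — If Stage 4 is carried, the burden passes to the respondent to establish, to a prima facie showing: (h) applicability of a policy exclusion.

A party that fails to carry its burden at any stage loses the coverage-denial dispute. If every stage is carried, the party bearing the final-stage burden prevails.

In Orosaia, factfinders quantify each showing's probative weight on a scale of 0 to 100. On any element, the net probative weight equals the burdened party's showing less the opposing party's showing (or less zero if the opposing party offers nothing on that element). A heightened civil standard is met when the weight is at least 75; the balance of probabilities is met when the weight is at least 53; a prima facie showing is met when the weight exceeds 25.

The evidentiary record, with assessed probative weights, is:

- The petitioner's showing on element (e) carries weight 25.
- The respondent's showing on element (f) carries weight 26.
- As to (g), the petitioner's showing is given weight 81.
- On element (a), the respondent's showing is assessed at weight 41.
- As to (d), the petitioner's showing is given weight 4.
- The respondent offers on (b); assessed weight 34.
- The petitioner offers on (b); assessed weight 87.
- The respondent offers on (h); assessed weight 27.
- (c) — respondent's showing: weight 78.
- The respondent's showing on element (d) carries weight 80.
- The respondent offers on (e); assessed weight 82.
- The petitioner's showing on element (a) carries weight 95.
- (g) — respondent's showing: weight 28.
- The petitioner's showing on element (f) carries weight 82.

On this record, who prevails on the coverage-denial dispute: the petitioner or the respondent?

At Stage 1 the petitioner must meet the balance of probabilities (weight is at least 53): on (a) the weight is 95 less the opposing 41 gives net 54, which does reach 53, so (a) meets the standard; on (b) the weight is 87 less the opposing 34 gives net 53, ≥ 53, so (b) meets the standard.
  The petitioner carries Stage 1; the respondent now bears the burden.
At Stage 2 the respondent must meet a heightened civil standard (weight is at least 75): on (c) the weight is 78, ≥ 75, so (c) meets the standard; on (d) the weight is 80 less the opposing 4 gives net 76, which does reach 75, so (d) meets the standard.
  Stage 2 is satisfied; the respondent continues to bear the burden.
At Stage 3 the respondent must meet the balance of probabilities (weight is at least 53): on (e) the weight is 82 less the opposing 25 gives net 57, which does reach 53, so (e) meets the standard.
  All elements met. The burden passes to the petitioner.
At Stage 4 the petitioner must meet the balance of probabilities (weight is at least 53): on (f) the weight is 82 less the opposing 26 gives net 56, ≥ 53, so (f) meets the standard; on (g) the weight is 81 less the opposing 28 gives net 53, ≥ 53, so (g) meets the standard.
  Stage 4 carried; the burden shifts to the respondent.
At Stage 5 the respondent must meet a prima facie showing (weight exceeds 25): on (h) the weight is 27, which does exceed 25, so (h) meets the standard.
  The respondent carries the last stage.
All stages carried — the respondent prevails.

respondent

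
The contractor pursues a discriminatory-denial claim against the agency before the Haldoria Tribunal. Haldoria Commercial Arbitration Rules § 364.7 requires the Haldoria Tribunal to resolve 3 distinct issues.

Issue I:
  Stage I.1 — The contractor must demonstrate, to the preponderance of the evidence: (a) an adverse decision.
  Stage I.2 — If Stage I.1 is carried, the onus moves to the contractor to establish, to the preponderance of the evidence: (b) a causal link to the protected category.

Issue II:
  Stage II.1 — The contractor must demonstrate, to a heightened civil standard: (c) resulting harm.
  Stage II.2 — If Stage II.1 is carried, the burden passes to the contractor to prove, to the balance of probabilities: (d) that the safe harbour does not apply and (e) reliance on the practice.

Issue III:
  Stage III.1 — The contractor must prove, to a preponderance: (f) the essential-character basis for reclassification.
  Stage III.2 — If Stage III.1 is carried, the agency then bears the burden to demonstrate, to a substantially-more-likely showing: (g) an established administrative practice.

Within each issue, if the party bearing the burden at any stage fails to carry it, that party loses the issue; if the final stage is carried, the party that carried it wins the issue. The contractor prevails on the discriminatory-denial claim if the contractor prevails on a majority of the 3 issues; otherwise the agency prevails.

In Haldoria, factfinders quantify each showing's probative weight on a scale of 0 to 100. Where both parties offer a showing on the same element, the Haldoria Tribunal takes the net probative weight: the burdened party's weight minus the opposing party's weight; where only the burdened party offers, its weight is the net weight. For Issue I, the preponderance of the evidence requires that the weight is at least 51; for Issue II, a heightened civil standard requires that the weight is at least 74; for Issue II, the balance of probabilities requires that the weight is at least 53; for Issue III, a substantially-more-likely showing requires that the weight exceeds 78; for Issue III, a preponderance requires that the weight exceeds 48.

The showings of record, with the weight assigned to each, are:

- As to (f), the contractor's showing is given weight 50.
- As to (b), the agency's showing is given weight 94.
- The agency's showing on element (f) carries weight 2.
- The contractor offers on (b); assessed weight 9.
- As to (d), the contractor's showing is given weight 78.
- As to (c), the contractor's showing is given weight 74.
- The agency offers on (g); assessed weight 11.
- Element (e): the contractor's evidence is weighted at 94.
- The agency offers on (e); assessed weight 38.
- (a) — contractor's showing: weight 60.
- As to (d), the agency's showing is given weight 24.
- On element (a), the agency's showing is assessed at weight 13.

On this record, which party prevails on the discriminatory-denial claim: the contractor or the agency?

agency

— Issue I —
At Stage I.1 the contractor must meet the preponderance of the evidence (weight is at least 51): on (a) the weight is 60 less the opposing 13 gives net 47, which does not reach 51, so (a) does not meet the standard.
  The contractor does not carry Stage I.1.
The analysis ends at Stage I.1; the agency prevails on this issue.
— Issue II —
Stage II.1 — burden on contractor; standard: a heightened civil standard (weight is at least 74).
    (c): 74 ≥ 74 [met]
  Stage II.1 carried; the burden remains with the contractor.
Stage II.2 — burden on contractor; standard: the balance of probabilities (weight is at least 53).
    (d): 78 − 24 = 54 ≥ 53 [met]
    (e): 94 − 38 = 56 ≥ 53 [met]
  Stage II.2 carried; the final stage is satisfied.
Every stage carried; the contractor prevails on this issue.
— Issue III —
Stage III.1 — burden on contractor; standard: a preponderance (weight exceeds 48).
    (f): 50 − 2 = 48 ≤ 48 [not met]
  The contractor does not carry Stage III.1.
So the agency prevails on this issue.
Per-issue: Issue I → agency; Issue II → contractor; Issue III → agency. The contractor must prevail on a majority of issues; overall, the agency prevails.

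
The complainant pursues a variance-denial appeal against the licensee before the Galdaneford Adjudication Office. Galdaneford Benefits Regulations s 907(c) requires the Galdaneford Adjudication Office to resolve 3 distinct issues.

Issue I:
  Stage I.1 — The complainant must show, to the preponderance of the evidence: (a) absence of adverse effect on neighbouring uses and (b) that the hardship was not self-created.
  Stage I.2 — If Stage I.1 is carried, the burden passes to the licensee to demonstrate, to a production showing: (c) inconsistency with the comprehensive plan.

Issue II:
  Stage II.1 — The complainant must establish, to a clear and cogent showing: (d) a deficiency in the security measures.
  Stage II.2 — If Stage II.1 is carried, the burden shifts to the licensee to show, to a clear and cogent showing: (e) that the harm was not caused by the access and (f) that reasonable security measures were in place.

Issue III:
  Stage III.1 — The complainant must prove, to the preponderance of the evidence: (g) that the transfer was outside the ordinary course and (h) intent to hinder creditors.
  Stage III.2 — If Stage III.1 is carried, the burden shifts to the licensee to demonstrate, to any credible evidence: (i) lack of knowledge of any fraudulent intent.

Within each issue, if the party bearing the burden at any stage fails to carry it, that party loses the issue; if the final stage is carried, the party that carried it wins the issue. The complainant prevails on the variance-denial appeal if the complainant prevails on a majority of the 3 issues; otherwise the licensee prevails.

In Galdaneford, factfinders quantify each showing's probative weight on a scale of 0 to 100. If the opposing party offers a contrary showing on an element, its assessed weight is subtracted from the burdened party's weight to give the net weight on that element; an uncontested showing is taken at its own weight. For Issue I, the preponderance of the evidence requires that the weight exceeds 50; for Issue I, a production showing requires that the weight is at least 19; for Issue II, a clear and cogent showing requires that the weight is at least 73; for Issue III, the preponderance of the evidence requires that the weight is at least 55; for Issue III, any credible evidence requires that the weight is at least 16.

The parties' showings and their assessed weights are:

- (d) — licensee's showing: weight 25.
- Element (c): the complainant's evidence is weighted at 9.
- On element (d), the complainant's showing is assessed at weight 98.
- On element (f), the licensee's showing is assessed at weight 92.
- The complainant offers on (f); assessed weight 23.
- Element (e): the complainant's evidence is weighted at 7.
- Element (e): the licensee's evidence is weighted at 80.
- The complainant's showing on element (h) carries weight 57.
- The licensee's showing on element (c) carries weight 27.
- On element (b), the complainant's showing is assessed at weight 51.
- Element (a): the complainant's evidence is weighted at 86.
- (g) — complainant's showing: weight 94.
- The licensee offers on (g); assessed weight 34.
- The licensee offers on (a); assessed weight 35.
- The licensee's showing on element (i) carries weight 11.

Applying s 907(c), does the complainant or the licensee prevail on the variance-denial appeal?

complainant

— Issue I —
At Stage I.1 the complainant must meet the preponderance of the evidence (weight exceeds 50): on (a) the weight is 86 less the opposing 35 gives net 51, > 50, so (a) meets the standard; on (b) the weight is 51, > 50, so (b) meets the standard.
  Stage I.1 is satisfied; the onus moves to the licensee.
At Stage I.2 the licensee must meet a production showing (weight is at least 19): on (c) the weight is 27 less the opposing 9 gives net 18, < 19, so (c) does not meet the standard.
  Stage I.2 not carried; the licensee fails its burden.
The complainant prevails on this issue.
— Issue II —
Stage II.1 (complainant, a clear and cogent showing, weight is at least 73): (d) net 98−25=73 ≥ 73 — meets.
  The complainant carries Stage II.1; the licensee now bears the burden.
Stage II.2 (licensee, a clear and cogent showing, weight is at least 73): (e) net 80−7=73 ≥ 73 — meets; (f) net 92−23=69 < 73 — fails.
  The licensee does not carry Stage II.2.
So the complainant prevails on this issue.
— Issue III —
At Stage III.1 the complainant must meet the preponderance of the evidence (weight is at least 55): on (g) the weight is 94 less the opposing 34 gives net 60, ≥ 55, so (g) meets the standard; on (h) the weight is 57, which does reach 55, so (h) meets the standard.
  All elements met. The burden passes to the licensee.
At Stage III.2 the licensee must meet any credible evidence (weight is at least 16): on (i) the weight is 11, < 16, so (i) does not meet the standard.
  The licensee does not carry Stage III.2.
The analysis ends at Stage III.2; the complainant prevails on this issue.
Per-issue: Issue I → complainant; Issue II → complainant; Issue III → complainant. The complainant must prevail on a majority of issues; overall, the complainant prevails.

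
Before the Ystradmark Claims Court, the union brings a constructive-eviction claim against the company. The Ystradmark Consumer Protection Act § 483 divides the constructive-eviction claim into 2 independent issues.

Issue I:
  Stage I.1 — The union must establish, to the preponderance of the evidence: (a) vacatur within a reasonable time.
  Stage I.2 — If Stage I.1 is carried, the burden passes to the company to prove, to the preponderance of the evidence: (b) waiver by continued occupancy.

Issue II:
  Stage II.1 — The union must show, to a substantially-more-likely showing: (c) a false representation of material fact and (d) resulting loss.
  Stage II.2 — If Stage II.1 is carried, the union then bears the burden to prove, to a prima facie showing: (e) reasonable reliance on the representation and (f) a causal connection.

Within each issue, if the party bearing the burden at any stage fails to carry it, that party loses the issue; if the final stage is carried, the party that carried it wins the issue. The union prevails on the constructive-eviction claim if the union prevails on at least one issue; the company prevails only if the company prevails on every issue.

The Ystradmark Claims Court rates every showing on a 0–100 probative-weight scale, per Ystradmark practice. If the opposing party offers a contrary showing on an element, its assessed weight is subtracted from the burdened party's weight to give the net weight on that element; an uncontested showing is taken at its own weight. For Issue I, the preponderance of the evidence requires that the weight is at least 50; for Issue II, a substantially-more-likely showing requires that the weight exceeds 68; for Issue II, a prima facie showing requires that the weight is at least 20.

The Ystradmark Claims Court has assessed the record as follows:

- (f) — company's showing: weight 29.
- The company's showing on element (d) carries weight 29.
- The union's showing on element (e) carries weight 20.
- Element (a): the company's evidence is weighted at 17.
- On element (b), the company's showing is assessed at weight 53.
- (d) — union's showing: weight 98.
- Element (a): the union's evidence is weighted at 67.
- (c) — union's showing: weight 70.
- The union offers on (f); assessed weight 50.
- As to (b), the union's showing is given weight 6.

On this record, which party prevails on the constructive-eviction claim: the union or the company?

— Issue I —
At Stage I.1 the union must meet the preponderance of the evidence (weight is at least 50): on (a) the weight is 67 less the opposing 17 gives net 50, which does reach 50, so (a) meets the standard.
  The union carries Stage I.1; the company now bears the burden.
At Stage I.2 the company must meet the preponderance of the evidence (weight is at least 50): on (b) the weight is 53 less the opposing 6 gives net 47, which does not reach 50, so (b) does not meet the standard.
  The company does not carry Stage I.2.
The union prevails on this issue.
— Issue II —
At Stage II.1 the union must meet a substantially-more-likely showing (weight exceeds 68): on (c) the weight is 70, which does exceed 68, so (c) meets the standard; on (d) the weight is 98 less the opposing 29 gives net 69, which does exceed 68, so (d) meets the standard.
  Stage II.1 carried; the burden remains with the union.
At Stage II.2 the union must meet a prima facie showing (weight is at least 20): on (e) the weight is 20, which does reach 20, so (e) meets the standard; on (f) the weight is 50 less the opposing 29 gives net 21, which does reach 20, so (f) meets the standard.
  The union carries the last stage.
All stages carried — the union prevails on this issue.
Per-issue: Issue I → union; Issue II → union. The union must prevail on at least one issue; overall, the union prevails.

union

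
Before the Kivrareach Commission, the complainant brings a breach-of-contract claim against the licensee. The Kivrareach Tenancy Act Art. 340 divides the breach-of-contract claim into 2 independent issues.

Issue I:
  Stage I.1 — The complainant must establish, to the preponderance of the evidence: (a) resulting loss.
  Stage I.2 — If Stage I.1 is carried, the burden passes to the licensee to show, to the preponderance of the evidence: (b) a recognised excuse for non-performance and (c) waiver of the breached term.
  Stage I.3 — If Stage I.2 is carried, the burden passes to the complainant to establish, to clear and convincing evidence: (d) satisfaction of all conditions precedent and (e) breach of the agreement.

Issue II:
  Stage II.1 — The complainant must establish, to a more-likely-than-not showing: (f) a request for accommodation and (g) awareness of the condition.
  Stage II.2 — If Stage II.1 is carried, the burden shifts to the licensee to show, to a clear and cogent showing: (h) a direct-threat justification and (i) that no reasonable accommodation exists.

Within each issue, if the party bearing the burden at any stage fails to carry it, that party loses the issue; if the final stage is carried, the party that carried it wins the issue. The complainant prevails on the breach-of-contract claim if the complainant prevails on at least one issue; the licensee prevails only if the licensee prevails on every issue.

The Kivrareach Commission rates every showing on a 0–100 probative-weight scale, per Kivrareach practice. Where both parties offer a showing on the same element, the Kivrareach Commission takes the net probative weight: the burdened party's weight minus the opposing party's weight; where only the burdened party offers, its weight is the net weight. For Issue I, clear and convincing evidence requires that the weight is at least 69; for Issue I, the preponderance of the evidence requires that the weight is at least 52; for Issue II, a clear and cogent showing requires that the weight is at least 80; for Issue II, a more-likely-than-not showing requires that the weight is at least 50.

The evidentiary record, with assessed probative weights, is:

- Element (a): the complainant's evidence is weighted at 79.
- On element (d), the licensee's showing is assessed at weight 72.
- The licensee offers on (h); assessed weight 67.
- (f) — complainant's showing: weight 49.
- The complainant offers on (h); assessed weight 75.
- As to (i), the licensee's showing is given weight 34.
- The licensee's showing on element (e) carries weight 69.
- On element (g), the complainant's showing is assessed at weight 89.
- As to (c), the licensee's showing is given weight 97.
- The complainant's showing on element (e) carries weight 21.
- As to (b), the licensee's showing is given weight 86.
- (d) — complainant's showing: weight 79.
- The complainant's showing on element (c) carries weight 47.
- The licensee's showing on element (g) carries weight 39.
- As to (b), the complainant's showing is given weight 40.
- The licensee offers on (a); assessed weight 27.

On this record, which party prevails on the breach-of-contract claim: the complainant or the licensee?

complainant

— Issue I —
Stage I.1 (complainant, the preponderance of the evidence, weight is at least 52): (a) net 79−27=52 ≥ 52 — meets.
  Stage I.1 carried; the burden shifts to the licensee.
Stage I.2 (licensee, the preponderance of the evidence, weight is at least 52): (b) net 86−40=46 < 52 — fails; (c) net 97−47=50 < 52 — fails.
  The licensee does not carry Stage I.2.
The complainant prevails on this issue.
— Issue II —
Stage II.1 (complainant, a more-likely-than-not showing, weight is at least 50): (f) 49 < 50 — fails; (g) net 89−39=50 ≥ 50 — meets.
  Not every element is met, so the complainant fails to carry Stage II.1.
The licensee prevails on this issue.
Per-issue: Issue I → complainant; Issue II → licensee. The complainant must prevail on at least one issue; overall, the complainant prevails.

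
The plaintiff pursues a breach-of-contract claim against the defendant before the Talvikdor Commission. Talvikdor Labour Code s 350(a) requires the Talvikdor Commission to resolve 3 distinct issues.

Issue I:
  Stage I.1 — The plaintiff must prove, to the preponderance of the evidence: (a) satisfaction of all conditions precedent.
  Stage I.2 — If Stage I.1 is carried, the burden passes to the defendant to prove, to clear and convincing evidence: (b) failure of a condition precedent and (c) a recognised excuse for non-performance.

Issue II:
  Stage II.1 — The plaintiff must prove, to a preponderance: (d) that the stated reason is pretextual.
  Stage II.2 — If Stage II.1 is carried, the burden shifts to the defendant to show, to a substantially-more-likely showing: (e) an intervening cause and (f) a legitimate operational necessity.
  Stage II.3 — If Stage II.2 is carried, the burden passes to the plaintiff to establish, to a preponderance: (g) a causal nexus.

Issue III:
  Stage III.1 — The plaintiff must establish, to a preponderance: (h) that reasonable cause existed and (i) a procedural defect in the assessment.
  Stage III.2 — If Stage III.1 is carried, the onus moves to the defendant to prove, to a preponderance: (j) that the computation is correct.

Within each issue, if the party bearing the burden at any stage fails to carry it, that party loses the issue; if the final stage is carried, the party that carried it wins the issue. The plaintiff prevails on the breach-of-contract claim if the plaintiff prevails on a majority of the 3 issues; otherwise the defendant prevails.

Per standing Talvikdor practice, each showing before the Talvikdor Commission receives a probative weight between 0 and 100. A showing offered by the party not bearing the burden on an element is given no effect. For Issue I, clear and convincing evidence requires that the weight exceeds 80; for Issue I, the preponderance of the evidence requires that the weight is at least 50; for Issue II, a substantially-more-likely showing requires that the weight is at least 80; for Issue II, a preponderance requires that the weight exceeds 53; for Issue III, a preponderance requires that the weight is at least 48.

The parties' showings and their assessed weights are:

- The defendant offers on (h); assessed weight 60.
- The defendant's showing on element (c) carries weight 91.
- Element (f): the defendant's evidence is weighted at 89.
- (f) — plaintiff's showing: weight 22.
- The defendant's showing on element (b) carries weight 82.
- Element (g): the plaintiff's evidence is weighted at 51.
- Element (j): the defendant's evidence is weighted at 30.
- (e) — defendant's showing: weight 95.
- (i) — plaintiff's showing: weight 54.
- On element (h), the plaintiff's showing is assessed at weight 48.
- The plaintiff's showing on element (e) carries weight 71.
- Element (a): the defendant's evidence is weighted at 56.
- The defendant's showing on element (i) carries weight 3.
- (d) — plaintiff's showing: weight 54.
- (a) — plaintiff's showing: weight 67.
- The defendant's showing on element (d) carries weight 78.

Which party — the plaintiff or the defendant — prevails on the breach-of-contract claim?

defendant

— Issue I —
At Stage I.1 the plaintiff must meet the preponderance of the evidence (weight is at least 50): on (a) the weight is 67 (the defendant's 56 is given no effect), ≥ 50, so (a) meets the standard.
  Stage I.1 is satisfied; the onus moves to the defendant.
At Stage I.2 the defendant must meet clear and convincing evidence (weight exceeds 80): on (b) the weight is 82, which does exceed 80, so (b) meets the standard; on (c) the weight is 91, which does exceed 80, so (c) meets the standard.
  Stage I.2 carried; the final stage is satisfied.
Every stage carried; the defendant prevails on this issue.
— Issue II —
Stage II.1 — burden on plaintiff; standard: a preponderance (weight exceeds 53).
    (d): 54 (defendant's 78 disregarded) > 53 [met]
  The plaintiff carries Stage II.1; the defendant now bears the burden.
Stage II.2 — burden on defendant; standard: a substantially-more-likely showing (weight is at least 80).
    (e): 95 (plaintiff's 71 disregarded) ≥ 80 [met]
    (f): 89 (plaintiff's 22 disregarded) ≥ 80 [met]
  All elements met. The burden passes to the plaintiff.
Stage II.3 — burden on plaintiff; standard: a preponderance (weight exceeds 53).
    (g): 51 ≤ 53 [not met]
  Stage II.3 not carried; the plaintiff fails its burden.
So the defendant prevails on this issue.
— Issue III —
Stage III.1 — burden on plaintiff; standard: a preponderance (weight is at least 48).
    (h): 48 (defendant's 60 disregarded) ≥ 48 [met]
    (i): 54 (defendant's 3 disregarded) ≥ 48 [met]
  Stage III.1 is satisfied; the onus moves to the defendant.
Stage III.2 — burden on defendant; standard: a preponderance (weight is at least 48).
    (j): 30 < 48 [not met]
  Stage III.2 not carried; the defendant fails its burden.
The plaintiff prevails on this issue.
Per-issue: Issue I → defendant; Issue II → defendant; Issue III → plaintiff. The plaintiff must prevail on a majority of issues; overall, the defendant prevails.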